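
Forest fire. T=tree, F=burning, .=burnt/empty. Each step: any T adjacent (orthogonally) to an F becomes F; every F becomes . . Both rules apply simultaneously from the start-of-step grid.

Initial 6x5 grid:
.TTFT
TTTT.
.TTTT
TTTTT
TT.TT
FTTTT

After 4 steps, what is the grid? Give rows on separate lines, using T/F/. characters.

Step 1: 5 trees catch fire, 2 burn out
  .TF.F
  TTTF.
  .TTTT
  TTTTT
  FT.TT
  .FTTT
Step 2: 6 trees catch fire, 5 burn out
  .F...
  TTF..
  .TTFT
  FTTTT
  .F.TT
  ..FTT
Step 3: 6 trees catch fire, 6 burn out
  .....
  TF...
  .TF.F
  .FTFT
  ...TT
  ...FT
Step 4: 6 trees catch fire, 6 burn out
  .....
  F....
  .F...
  ..F.F
  ...FT
  ....F

.....
F....
.F...
..F.F
...FT
....F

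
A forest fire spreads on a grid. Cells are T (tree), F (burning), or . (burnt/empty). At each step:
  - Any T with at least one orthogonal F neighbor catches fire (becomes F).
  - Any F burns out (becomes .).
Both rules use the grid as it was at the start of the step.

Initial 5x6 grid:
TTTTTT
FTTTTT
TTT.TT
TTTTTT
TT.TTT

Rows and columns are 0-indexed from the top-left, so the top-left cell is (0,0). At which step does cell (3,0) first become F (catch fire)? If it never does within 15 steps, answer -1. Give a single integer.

Step 1: cell (3,0)='T' (+3 fires, +1 burnt)
Step 2: cell (3,0)='F' (+4 fires, +3 burnt)
  -> target ignites at step 2
Step 3: cell (3,0)='.' (+5 fires, +4 burnt)
Step 4: cell (3,0)='.' (+4 fires, +5 burnt)
Step 5: cell (3,0)='.' (+4 fires, +4 burnt)
Step 6: cell (3,0)='.' (+4 fires, +4 burnt)
Step 7: cell (3,0)='.' (+2 fires, +4 burnt)
Step 8: cell (3,0)='.' (+1 fires, +2 burnt)
Step 9: cell (3,0)='.' (+0 fires, +1 burnt)
  fire out at step 9

2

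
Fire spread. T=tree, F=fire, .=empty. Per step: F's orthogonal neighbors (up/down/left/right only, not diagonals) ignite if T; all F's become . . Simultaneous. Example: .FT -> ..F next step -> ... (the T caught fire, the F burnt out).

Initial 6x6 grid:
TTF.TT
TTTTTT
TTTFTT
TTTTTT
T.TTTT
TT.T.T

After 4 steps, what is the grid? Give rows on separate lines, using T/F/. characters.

Step 1: 6 trees catch fire, 2 burn out
  TF..TT
  TTFFTT
  TTF.FT
  TTTFTT
  T.TTTT
  TT.T.T
Step 2: 8 trees catch fire, 6 burn out
  F...TT
  TF..FT
  TF...F
  TTF.FT
  T.TFTT
  TT.T.T
Step 3: 9 trees catch fire, 8 burn out
  ....FT
  F....F
  F.....
  TF...F
  T.F.FT
  TT.F.T
Step 4: 3 trees catch fire, 9 burn out
  .....F
  ......
  ......
  F.....
  T....F
  TT...T

.....F
......
......
F.....
T....F
TT...T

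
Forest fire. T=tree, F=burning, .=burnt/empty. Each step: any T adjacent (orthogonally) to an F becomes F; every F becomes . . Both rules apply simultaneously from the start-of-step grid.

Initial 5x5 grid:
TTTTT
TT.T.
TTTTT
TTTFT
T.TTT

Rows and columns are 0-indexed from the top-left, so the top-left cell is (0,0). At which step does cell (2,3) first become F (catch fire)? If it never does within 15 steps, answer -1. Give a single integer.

Step 1: cell (2,3)='F' (+4 fires, +1 burnt)
  -> target ignites at step 1
Step 2: cell (2,3)='.' (+6 fires, +4 burnt)
Step 3: cell (2,3)='.' (+3 fires, +6 burnt)
Step 4: cell (2,3)='.' (+5 fires, +3 burnt)
Step 5: cell (2,3)='.' (+2 fires, +5 burnt)
Step 6: cell (2,3)='.' (+1 fires, +2 burnt)
Step 7: cell (2,3)='.' (+0 fires, +1 burnt)
  fire out at step 7

1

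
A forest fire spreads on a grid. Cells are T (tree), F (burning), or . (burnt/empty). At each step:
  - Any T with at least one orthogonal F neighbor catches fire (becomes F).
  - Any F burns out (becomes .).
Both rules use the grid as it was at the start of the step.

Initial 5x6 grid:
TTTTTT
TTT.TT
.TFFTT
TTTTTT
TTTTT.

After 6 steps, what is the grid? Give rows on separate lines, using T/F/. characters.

Step 1: 5 trees catch fire, 2 burn out
  TTTTTT
  TTF.TT
  .F..FT
  TTFFTT
  TTTTT.
Step 2: 8 trees catch fire, 5 burn out
  TTFTTT
  TF..FT
  .....F
  TF..FT
  TTFFT.
Step 3: 9 trees catch fire, 8 burn out
  TF.FFT
  F....F
  ......
  F....F
  TF..F.
Step 4: 3 trees catch fire, 9 burn out
  F....F
  ......
  ......
  ......
  F.....
Step 5: 0 trees catch fire, 3 burn out
  ......
  ......
  ......
  ......
  ......
Step 6: 0 trees catch fire, 0 burn out
  ......
  ......
  ......
  ......
  ......

......
......
......
......
......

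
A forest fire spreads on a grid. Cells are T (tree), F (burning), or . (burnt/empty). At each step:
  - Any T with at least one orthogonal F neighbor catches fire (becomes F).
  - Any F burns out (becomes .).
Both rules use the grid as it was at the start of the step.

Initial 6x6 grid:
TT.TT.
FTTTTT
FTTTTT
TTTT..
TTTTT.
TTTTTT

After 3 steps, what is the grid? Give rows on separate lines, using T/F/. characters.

Step 1: 4 trees catch fire, 2 burn out
  FT.TT.
  .FTTTT
  .FTTTT
  FTTT..
  TTTTT.
  TTTTTT
Step 2: 5 trees catch fire, 4 burn out
  .F.TT.
  ..FTTT
  ..FTTT
  .FTT..
  FTTTT.
  TTTTTT
Step 3: 5 trees catch fire, 5 burn out
  ...TT.
  ...FTT
  ...FTT
  ..FT..
  .FTTT.
  FTTTTT

...TT.
...FTT
...FTT
..FT..
.FTTT.
FTTTTT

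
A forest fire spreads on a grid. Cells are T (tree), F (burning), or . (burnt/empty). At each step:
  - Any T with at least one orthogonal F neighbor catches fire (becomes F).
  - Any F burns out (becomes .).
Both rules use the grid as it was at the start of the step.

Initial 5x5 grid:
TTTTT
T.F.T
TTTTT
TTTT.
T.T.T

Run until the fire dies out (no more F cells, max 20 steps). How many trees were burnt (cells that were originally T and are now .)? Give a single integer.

Answer: 18

Derivation:
Step 1: +2 fires, +1 burnt (F count now 2)
Step 2: +5 fires, +2 burnt (F count now 5)
Step 3: +7 fires, +5 burnt (F count now 7)
Step 4: +3 fires, +7 burnt (F count now 3)
Step 5: +1 fires, +3 burnt (F count now 1)
Step 6: +0 fires, +1 burnt (F count now 0)
Fire out after step 6
Initially T: 19, now '.': 24
Total burnt (originally-T cells now '.'): 18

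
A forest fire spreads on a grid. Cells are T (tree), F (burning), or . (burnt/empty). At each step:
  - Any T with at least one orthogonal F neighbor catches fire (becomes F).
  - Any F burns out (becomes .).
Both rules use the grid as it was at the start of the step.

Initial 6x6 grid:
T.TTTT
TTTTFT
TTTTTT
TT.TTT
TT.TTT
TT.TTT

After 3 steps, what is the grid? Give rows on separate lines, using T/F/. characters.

Step 1: 4 trees catch fire, 1 burn out
  T.TTFT
  TTTF.F
  TTTTFT
  TT.TTT
  TT.TTT
  TT.TTT
Step 2: 6 trees catch fire, 4 burn out
  T.TF.F
  TTF...
  TTTF.F
  TT.TFT
  TT.TTT
  TT.TTT
Step 3: 6 trees catch fire, 6 burn out
  T.F...
  TF....
  TTF...
  TT.F.F
  TT.TFT
  TT.TTT

T.F...
TF....
TTF...
TT.F.F
TT.TFT
TT.TTT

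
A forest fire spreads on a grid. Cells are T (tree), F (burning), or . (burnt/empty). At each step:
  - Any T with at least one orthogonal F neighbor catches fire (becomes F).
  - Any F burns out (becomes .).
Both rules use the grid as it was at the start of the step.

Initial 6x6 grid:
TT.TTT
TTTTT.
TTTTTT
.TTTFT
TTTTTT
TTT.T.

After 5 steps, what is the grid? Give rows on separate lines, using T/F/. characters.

Step 1: 4 trees catch fire, 1 burn out
  TT.TTT
  TTTTT.
  TTTTFT
  .TTF.F
  TTTTFT
  TTT.T.
Step 2: 7 trees catch fire, 4 burn out
  TT.TTT
  TTTTF.
  TTTF.F
  .TF...
  TTTF.F
  TTT.F.
Step 3: 5 trees catch fire, 7 burn out
  TT.TFT
  TTTF..
  TTF...
  .F....
  TTF...
  TTT...
Step 4: 6 trees catch fire, 5 burn out
  TT.F.F
  TTF...
  TF....
  ......
  TF....
  TTF...
Step 5: 4 trees catch fire, 6 burn out
  TT....
  TF....
  F.....
  ......
  F.....
  TF....

TT....
TF....
F.....
......
F.....
TF....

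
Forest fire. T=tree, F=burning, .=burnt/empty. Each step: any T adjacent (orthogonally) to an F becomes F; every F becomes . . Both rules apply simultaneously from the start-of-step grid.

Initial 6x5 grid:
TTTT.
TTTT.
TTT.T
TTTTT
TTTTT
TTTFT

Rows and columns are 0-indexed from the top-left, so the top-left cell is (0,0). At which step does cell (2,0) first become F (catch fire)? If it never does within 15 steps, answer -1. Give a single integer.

Step 1: cell (2,0)='T' (+3 fires, +1 burnt)
Step 2: cell (2,0)='T' (+4 fires, +3 burnt)
Step 3: cell (2,0)='T' (+4 fires, +4 burnt)
Step 4: cell (2,0)='T' (+4 fires, +4 burnt)
Step 5: cell (2,0)='T' (+3 fires, +4 burnt)
Step 6: cell (2,0)='F' (+4 fires, +3 burnt)
  -> target ignites at step 6
Step 7: cell (2,0)='.' (+3 fires, +4 burnt)
Step 8: cell (2,0)='.' (+1 fires, +3 burnt)
Step 9: cell (2,0)='.' (+0 fires, +1 burnt)
  fire out at step 9

6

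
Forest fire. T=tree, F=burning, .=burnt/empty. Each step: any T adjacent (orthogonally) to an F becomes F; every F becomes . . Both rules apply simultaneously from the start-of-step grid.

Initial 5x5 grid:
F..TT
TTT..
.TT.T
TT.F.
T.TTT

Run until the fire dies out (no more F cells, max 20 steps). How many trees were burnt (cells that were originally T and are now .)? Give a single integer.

Answer: 11

Derivation:
Step 1: +2 fires, +2 burnt (F count now 2)
Step 2: +3 fires, +2 burnt (F count now 3)
Step 3: +2 fires, +3 burnt (F count now 2)
Step 4: +2 fires, +2 burnt (F count now 2)
Step 5: +1 fires, +2 burnt (F count now 1)
Step 6: +1 fires, +1 burnt (F count now 1)
Step 7: +0 fires, +1 burnt (F count now 0)
Fire out after step 7
Initially T: 14, now '.': 22
Total burnt (originally-T cells now '.'): 11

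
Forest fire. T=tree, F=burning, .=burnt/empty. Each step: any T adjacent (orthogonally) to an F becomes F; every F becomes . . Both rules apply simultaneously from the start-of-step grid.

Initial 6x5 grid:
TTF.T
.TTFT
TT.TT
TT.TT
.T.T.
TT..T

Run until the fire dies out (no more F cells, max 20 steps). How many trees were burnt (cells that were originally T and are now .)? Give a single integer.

Step 1: +4 fires, +2 burnt (F count now 4)
Step 2: +5 fires, +4 burnt (F count now 5)
Step 3: +3 fires, +5 burnt (F count now 3)
Step 4: +2 fires, +3 burnt (F count now 2)
Step 5: +2 fires, +2 burnt (F count now 2)
Step 6: +1 fires, +2 burnt (F count now 1)
Step 7: +1 fires, +1 burnt (F count now 1)
Step 8: +0 fires, +1 burnt (F count now 0)
Fire out after step 8
Initially T: 19, now '.': 29
Total burnt (originally-T cells now '.'): 18

Answer: 18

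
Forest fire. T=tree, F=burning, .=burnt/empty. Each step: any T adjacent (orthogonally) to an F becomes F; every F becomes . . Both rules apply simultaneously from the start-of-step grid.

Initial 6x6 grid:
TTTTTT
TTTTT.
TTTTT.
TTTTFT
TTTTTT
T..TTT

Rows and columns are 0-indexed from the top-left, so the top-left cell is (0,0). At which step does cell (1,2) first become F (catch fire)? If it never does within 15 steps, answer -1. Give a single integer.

Step 1: cell (1,2)='T' (+4 fires, +1 burnt)
Step 2: cell (1,2)='T' (+6 fires, +4 burnt)
Step 3: cell (1,2)='T' (+7 fires, +6 burnt)
Step 4: cell (1,2)='F' (+6 fires, +7 burnt)
  -> target ignites at step 4
Step 5: cell (1,2)='.' (+4 fires, +6 burnt)
Step 6: cell (1,2)='.' (+3 fires, +4 burnt)
Step 7: cell (1,2)='.' (+1 fires, +3 burnt)
Step 8: cell (1,2)='.' (+0 fires, +1 burnt)
  fire out at step 8

4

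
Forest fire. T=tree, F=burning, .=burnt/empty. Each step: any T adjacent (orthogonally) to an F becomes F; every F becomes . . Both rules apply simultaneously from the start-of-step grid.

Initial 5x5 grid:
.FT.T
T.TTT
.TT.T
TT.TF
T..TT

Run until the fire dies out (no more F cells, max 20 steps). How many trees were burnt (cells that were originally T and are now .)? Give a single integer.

Answer: 14

Derivation:
Step 1: +4 fires, +2 burnt (F count now 4)
Step 2: +3 fires, +4 burnt (F count now 3)
Step 3: +3 fires, +3 burnt (F count now 3)
Step 4: +1 fires, +3 burnt (F count now 1)
Step 5: +1 fires, +1 burnt (F count now 1)
Step 6: +1 fires, +1 burnt (F count now 1)
Step 7: +1 fires, +1 burnt (F count now 1)
Step 8: +0 fires, +1 burnt (F count now 0)
Fire out after step 8
Initially T: 15, now '.': 24
Total burnt (originally-T cells now '.'): 14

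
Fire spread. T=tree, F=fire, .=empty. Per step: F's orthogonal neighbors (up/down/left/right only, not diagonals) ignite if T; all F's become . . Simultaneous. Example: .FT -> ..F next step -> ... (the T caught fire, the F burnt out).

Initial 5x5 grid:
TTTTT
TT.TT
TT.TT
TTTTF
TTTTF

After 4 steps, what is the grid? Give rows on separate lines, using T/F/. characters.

Step 1: 3 trees catch fire, 2 burn out
  TTTTT
  TT.TT
  TT.TF
  TTTF.
  TTTF.
Step 2: 4 trees catch fire, 3 burn out
  TTTTT
  TT.TF
  TT.F.
  TTF..
  TTF..
Step 3: 4 trees catch fire, 4 burn out
  TTTTF
  TT.F.
  TT...
  TF...
  TF...
Step 4: 4 trees catch fire, 4 burn out
  TTTF.
  TT...
  TF...
  F....
  F....

TTTF.
TT...
TF...
F....
F....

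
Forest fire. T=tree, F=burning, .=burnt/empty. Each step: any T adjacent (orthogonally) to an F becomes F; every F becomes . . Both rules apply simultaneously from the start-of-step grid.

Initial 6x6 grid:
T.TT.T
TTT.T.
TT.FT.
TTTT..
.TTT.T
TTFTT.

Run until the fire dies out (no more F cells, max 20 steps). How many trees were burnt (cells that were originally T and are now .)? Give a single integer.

Answer: 21

Derivation:
Step 1: +5 fires, +2 burnt (F count now 5)
Step 2: +6 fires, +5 burnt (F count now 6)
Step 3: +1 fires, +6 burnt (F count now 1)
Step 4: +2 fires, +1 burnt (F count now 2)
Step 5: +2 fires, +2 burnt (F count now 2)
Step 6: +2 fires, +2 burnt (F count now 2)
Step 7: +2 fires, +2 burnt (F count now 2)
Step 8: +1 fires, +2 burnt (F count now 1)
Step 9: +0 fires, +1 burnt (F count now 0)
Fire out after step 9
Initially T: 23, now '.': 34
Total burnt (originally-T cells now '.'): 21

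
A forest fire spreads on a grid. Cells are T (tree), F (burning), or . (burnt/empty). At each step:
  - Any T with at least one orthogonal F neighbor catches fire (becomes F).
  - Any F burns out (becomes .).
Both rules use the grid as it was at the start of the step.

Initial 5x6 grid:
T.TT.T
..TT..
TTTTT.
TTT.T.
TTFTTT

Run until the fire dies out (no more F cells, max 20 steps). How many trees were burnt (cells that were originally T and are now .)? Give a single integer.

Step 1: +3 fires, +1 burnt (F count now 3)
Step 2: +4 fires, +3 burnt (F count now 4)
Step 3: +6 fires, +4 burnt (F count now 6)
Step 4: +4 fires, +6 burnt (F count now 4)
Step 5: +1 fires, +4 burnt (F count now 1)
Step 6: +0 fires, +1 burnt (F count now 0)
Fire out after step 6
Initially T: 20, now '.': 28
Total burnt (originally-T cells now '.'): 18

Answer: 18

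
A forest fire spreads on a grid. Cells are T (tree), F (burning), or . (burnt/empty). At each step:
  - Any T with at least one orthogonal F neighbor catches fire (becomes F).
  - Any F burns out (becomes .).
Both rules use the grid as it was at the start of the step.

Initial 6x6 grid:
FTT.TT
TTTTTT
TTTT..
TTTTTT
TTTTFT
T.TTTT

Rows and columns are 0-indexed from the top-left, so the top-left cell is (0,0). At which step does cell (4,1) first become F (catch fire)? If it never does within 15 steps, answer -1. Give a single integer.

Step 1: cell (4,1)='T' (+6 fires, +2 burnt)
Step 2: cell (4,1)='T' (+8 fires, +6 burnt)
Step 3: cell (4,1)='F' (+7 fires, +8 burnt)
  -> target ignites at step 3
Step 4: cell (4,1)='.' (+4 fires, +7 burnt)
Step 5: cell (4,1)='.' (+2 fires, +4 burnt)
Step 6: cell (4,1)='.' (+2 fires, +2 burnt)
Step 7: cell (4,1)='.' (+1 fires, +2 burnt)
Step 8: cell (4,1)='.' (+0 fires, +1 burnt)
  fire out at step 8

3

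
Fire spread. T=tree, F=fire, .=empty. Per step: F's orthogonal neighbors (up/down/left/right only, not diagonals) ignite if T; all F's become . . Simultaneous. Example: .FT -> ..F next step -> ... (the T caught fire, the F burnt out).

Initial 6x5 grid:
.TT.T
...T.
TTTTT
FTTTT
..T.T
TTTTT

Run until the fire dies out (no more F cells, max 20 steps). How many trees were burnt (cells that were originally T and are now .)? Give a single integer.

Answer: 17

Derivation:
Step 1: +2 fires, +1 burnt (F count now 2)
Step 2: +2 fires, +2 burnt (F count now 2)
Step 3: +3 fires, +2 burnt (F count now 3)
Step 4: +3 fires, +3 burnt (F count now 3)
Step 5: +5 fires, +3 burnt (F count now 5)
Step 6: +2 fires, +5 burnt (F count now 2)
Step 7: +0 fires, +2 burnt (F count now 0)
Fire out after step 7
Initially T: 20, now '.': 27
Total burnt (originally-T cells now '.'): 17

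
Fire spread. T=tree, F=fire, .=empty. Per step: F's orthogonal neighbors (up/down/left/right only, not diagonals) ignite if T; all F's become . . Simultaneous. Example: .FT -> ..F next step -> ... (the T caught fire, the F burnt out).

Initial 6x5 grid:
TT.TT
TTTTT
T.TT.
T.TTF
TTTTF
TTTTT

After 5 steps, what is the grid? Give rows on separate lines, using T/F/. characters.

Step 1: 3 trees catch fire, 2 burn out
  TT.TT
  TTTTT
  T.TT.
  T.TF.
  TTTF.
  TTTTF
Step 2: 4 trees catch fire, 3 burn out
  TT.TT
  TTTTT
  T.TF.
  T.F..
  TTF..
  TTTF.
Step 3: 4 trees catch fire, 4 burn out
  TT.TT
  TTTFT
  T.F..
  T....
  TF...
  TTF..
Step 4: 5 trees catch fire, 4 burn out
  TT.FT
  TTF.F
  T....
  T....
  F....
  TF...
Step 5: 4 trees catch fire, 5 burn out
  TT..F
  TF...
  T....
  F....
  .....
  F....

TT..F
TF...
T....
F....
.....
F....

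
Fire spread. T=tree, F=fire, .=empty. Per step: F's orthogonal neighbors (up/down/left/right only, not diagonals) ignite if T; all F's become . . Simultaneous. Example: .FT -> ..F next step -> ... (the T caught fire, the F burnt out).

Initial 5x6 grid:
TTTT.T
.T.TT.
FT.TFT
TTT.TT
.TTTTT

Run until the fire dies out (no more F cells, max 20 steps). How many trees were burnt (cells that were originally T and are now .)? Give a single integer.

Step 1: +6 fires, +2 burnt (F count now 6)
Step 2: +5 fires, +6 burnt (F count now 5)
Step 3: +6 fires, +5 burnt (F count now 6)
Step 4: +3 fires, +6 burnt (F count now 3)
Step 5: +0 fires, +3 burnt (F count now 0)
Fire out after step 5
Initially T: 21, now '.': 29
Total burnt (originally-T cells now '.'): 20

Answer: 20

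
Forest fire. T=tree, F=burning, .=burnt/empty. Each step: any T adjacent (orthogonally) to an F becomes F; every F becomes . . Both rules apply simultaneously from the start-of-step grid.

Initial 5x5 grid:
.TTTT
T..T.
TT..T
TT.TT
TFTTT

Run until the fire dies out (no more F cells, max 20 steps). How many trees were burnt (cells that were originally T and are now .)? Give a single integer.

Step 1: +3 fires, +1 burnt (F count now 3)
Step 2: +3 fires, +3 burnt (F count now 3)
Step 3: +3 fires, +3 burnt (F count now 3)
Step 4: +2 fires, +3 burnt (F count now 2)
Step 5: +1 fires, +2 burnt (F count now 1)
Step 6: +0 fires, +1 burnt (F count now 0)
Fire out after step 6
Initially T: 17, now '.': 20
Total burnt (originally-T cells now '.'): 12

Answer: 12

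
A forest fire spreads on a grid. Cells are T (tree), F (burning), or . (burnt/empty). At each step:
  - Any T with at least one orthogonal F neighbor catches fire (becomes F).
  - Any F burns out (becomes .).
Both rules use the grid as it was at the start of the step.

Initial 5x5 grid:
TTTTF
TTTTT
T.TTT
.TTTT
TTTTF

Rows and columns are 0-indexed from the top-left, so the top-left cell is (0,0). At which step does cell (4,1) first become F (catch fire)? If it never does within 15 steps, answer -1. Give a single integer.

Step 1: cell (4,1)='T' (+4 fires, +2 burnt)
Step 2: cell (4,1)='T' (+5 fires, +4 burnt)
Step 3: cell (4,1)='F' (+5 fires, +5 burnt)
  -> target ignites at step 3
Step 4: cell (4,1)='.' (+5 fires, +5 burnt)
Step 5: cell (4,1)='.' (+1 fires, +5 burnt)
Step 6: cell (4,1)='.' (+1 fires, +1 burnt)
Step 7: cell (4,1)='.' (+0 fires, +1 burnt)
  fire out at step 7

3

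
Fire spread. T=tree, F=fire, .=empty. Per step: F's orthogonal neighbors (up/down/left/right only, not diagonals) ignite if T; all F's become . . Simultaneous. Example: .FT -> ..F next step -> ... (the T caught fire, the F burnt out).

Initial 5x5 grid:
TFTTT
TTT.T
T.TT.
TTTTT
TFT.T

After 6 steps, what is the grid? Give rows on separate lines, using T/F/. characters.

Step 1: 6 trees catch fire, 2 burn out
  F.FTT
  TFT.T
  T.TT.
  TFTTT
  F.F.T
Step 2: 5 trees catch fire, 6 burn out
  ...FT
  F.F.T
  T.TT.
  F.FTT
  ....T
Step 3: 4 trees catch fire, 5 burn out
  ....F
  ....T
  F.FT.
  ...FT
  ....T
Step 4: 3 trees catch fire, 4 burn out
  .....
  ....F
  ...F.
  ....F
  ....T
Step 5: 1 trees catch fire, 3 burn out
  .....
  .....
  .....
  .....
  ....F
Step 6: 0 trees catch fire, 1 burn out
  .....
  .....
  .....
  .....
  .....

.....
.....
.....
.....
.....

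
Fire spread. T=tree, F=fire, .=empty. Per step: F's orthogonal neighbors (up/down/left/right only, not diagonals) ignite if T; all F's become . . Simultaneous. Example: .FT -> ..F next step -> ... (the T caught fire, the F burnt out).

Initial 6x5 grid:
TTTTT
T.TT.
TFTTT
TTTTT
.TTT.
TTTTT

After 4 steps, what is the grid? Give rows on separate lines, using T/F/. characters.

Step 1: 3 trees catch fire, 1 burn out
  TTTTT
  T.TT.
  F.FTT
  TFTTT
  .TTT.
  TTTTT
Step 2: 6 trees catch fire, 3 burn out
  TTTTT
  F.FT.
  ...FT
  F.FTT
  .FTT.
  TTTTT
Step 3: 7 trees catch fire, 6 burn out
  FTFTT
  ...F.
  ....F
  ...FT
  ..FT.
  TFTTT
Step 4: 6 trees catch fire, 7 burn out
  .F.FT
  .....
  .....
  ....F
  ...F.
  F.FTT

.F.FT
.....
.....
....F
...F.
F.FTT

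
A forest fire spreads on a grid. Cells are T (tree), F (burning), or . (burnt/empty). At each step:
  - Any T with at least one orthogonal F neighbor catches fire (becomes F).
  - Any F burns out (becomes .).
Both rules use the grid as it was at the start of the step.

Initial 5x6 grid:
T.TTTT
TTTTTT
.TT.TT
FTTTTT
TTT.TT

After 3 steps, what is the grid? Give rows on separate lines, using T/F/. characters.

Step 1: 2 trees catch fire, 1 burn out
  T.TTTT
  TTTTTT
  .TT.TT
  .FTTTT
  FTT.TT
Step 2: 3 trees catch fire, 2 burn out
  T.TTTT
  TTTTTT
  .FT.TT
  ..FTTT
  .FT.TT
Step 3: 4 trees catch fire, 3 burn out
  T.TTTT
  TFTTTT
  ..F.TT
  ...FTT
  ..F.TT

T.TTTT
TFTTTT
..F.TT
...FTT
..F.TT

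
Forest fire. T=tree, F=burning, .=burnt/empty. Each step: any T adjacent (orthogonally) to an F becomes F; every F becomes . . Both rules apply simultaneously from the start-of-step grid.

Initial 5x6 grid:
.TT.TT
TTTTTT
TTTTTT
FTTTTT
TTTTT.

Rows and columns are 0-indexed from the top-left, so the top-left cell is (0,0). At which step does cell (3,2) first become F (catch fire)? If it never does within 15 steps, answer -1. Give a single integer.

Step 1: cell (3,2)='T' (+3 fires, +1 burnt)
Step 2: cell (3,2)='F' (+4 fires, +3 burnt)
  -> target ignites at step 2
Step 3: cell (3,2)='.' (+4 fires, +4 burnt)
Step 4: cell (3,2)='.' (+5 fires, +4 burnt)
Step 5: cell (3,2)='.' (+5 fires, +5 burnt)
Step 6: cell (3,2)='.' (+2 fires, +5 burnt)
Step 7: cell (3,2)='.' (+2 fires, +2 burnt)
Step 8: cell (3,2)='.' (+1 fires, +2 burnt)
Step 9: cell (3,2)='.' (+0 fires, +1 burnt)
  fire out at step 9

2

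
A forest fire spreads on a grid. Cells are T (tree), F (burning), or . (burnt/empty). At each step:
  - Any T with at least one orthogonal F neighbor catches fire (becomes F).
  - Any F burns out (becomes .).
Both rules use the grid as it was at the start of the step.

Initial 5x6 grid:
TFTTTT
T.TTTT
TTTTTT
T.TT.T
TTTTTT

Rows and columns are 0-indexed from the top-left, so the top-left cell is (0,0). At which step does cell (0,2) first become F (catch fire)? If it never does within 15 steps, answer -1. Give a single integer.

Step 1: cell (0,2)='F' (+2 fires, +1 burnt)
  -> target ignites at step 1
Step 2: cell (0,2)='.' (+3 fires, +2 burnt)
Step 3: cell (0,2)='.' (+4 fires, +3 burnt)
Step 4: cell (0,2)='.' (+6 fires, +4 burnt)
Step 5: cell (0,2)='.' (+5 fires, +6 burnt)
Step 6: cell (0,2)='.' (+3 fires, +5 burnt)
Step 7: cell (0,2)='.' (+2 fires, +3 burnt)
Step 8: cell (0,2)='.' (+1 fires, +2 burnt)
Step 9: cell (0,2)='.' (+0 fires, +1 burnt)
  fire out at step 9

1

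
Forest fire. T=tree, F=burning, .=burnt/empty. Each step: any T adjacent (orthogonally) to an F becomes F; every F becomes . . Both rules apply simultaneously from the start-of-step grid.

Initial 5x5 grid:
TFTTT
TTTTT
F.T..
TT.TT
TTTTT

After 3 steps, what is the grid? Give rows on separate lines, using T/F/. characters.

Step 1: 5 trees catch fire, 2 burn out
  F.FTT
  FFTTT
  ..T..
  FT.TT
  TTTTT
Step 2: 4 trees catch fire, 5 burn out
  ...FT
  ..FTT
  ..T..
  .F.TT
  FTTTT
Step 3: 4 trees catch fire, 4 burn out
  ....F
  ...FT
  ..F..
  ...TT
  .FTTT

....F
...FT
..F..
...TT
.FTTT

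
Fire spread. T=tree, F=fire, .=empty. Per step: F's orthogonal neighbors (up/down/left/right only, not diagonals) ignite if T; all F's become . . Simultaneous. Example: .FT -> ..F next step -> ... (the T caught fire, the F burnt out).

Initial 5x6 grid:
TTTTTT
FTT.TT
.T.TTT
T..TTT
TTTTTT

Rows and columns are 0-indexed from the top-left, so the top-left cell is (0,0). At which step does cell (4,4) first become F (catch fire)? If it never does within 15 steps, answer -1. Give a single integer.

Step 1: cell (4,4)='T' (+2 fires, +1 burnt)
Step 2: cell (4,4)='T' (+3 fires, +2 burnt)
Step 3: cell (4,4)='T' (+1 fires, +3 burnt)
Step 4: cell (4,4)='T' (+1 fires, +1 burnt)
Step 5: cell (4,4)='T' (+1 fires, +1 burnt)
Step 6: cell (4,4)='T' (+2 fires, +1 burnt)
Step 7: cell (4,4)='T' (+2 fires, +2 burnt)
Step 8: cell (4,4)='T' (+3 fires, +2 burnt)
Step 9: cell (4,4)='F' (+3 fires, +3 burnt)
  -> target ignites at step 9
Step 10: cell (4,4)='.' (+2 fires, +3 burnt)
Step 11: cell (4,4)='.' (+1 fires, +2 burnt)
Step 12: cell (4,4)='.' (+1 fires, +1 burnt)
Step 13: cell (4,4)='.' (+1 fires, +1 burnt)
Step 14: cell (4,4)='.' (+1 fires, +1 burnt)
Step 15: cell (4,4)='.' (+0 fires, +1 burnt)
  fire out at step 15

9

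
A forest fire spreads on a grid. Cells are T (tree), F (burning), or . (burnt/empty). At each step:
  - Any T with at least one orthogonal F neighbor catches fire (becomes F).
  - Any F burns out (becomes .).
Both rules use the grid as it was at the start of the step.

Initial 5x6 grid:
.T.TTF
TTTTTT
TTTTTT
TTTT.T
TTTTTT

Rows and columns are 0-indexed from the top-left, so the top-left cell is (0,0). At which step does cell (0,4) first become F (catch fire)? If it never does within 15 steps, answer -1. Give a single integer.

Step 1: cell (0,4)='F' (+2 fires, +1 burnt)
  -> target ignites at step 1
Step 2: cell (0,4)='.' (+3 fires, +2 burnt)
Step 3: cell (0,4)='.' (+3 fires, +3 burnt)
Step 4: cell (0,4)='.' (+3 fires, +3 burnt)
Step 5: cell (0,4)='.' (+4 fires, +3 burnt)
Step 6: cell (0,4)='.' (+5 fires, +4 burnt)
Step 7: cell (0,4)='.' (+3 fires, +5 burnt)
Step 8: cell (0,4)='.' (+2 fires, +3 burnt)
Step 9: cell (0,4)='.' (+1 fires, +2 burnt)
Step 10: cell (0,4)='.' (+0 fires, +1 burnt)
  fire out at step 10

1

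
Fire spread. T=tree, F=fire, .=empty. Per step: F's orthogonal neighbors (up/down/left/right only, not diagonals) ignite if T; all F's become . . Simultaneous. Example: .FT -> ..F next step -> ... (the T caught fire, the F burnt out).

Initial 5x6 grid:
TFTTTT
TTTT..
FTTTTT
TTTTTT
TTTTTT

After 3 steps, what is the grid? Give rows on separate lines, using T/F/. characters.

Step 1: 6 trees catch fire, 2 burn out
  F.FTTT
  FFTT..
  .FTTTT
  FTTTTT
  TTTTTT
Step 2: 5 trees catch fire, 6 burn out
  ...FTT
  ..FT..
  ..FTTT
  .FTTTT
  FTTTTT
Step 3: 5 trees catch fire, 5 burn out
  ....FT
  ...F..
  ...FTT
  ..FTTT
  .FTTTT

....FT
...F..
...FTT
..FTTT
.FTTTT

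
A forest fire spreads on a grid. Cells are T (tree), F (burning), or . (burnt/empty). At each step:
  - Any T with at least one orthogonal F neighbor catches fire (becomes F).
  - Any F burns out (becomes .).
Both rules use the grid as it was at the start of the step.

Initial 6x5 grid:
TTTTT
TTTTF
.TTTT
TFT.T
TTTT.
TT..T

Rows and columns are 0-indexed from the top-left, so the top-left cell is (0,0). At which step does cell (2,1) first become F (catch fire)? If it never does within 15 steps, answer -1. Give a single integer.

Step 1: cell (2,1)='F' (+7 fires, +2 burnt)
  -> target ignites at step 1
Step 2: cell (2,1)='.' (+9 fires, +7 burnt)
Step 3: cell (2,1)='.' (+5 fires, +9 burnt)
Step 4: cell (2,1)='.' (+1 fires, +5 burnt)
Step 5: cell (2,1)='.' (+0 fires, +1 burnt)
  fire out at step 5

1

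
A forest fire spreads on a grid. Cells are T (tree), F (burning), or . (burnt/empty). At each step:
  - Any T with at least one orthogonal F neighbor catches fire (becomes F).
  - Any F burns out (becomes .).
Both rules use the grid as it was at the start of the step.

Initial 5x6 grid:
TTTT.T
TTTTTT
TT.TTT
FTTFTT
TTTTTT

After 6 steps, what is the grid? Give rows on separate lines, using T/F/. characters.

Step 1: 7 trees catch fire, 2 burn out
  TTTT.T
  TTTTTT
  FT.FTT
  .FF.FT
  FTTFTT
Step 2: 8 trees catch fire, 7 burn out
  TTTT.T
  FTTFTT
  .F..FT
  .....F
  .FF.FT
Step 3: 7 trees catch fire, 8 burn out
  FTTF.T
  .FF.FT
  .....F
  ......
  .....F
Step 4: 3 trees catch fire, 7 burn out
  .FF..T
  .....F
  ......
  ......
  ......
Step 5: 1 trees catch fire, 3 burn out
  .....F
  ......
  ......
  ......
  ......
Step 6: 0 trees catch fire, 1 burn out
  ......
  ......
  ......
  ......
  ......

......
......
......
......
......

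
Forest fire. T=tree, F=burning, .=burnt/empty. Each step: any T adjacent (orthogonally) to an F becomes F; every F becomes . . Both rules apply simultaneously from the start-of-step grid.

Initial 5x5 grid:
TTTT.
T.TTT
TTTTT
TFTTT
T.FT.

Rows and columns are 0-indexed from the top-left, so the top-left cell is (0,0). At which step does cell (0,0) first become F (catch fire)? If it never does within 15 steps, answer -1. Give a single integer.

Step 1: cell (0,0)='T' (+4 fires, +2 burnt)
Step 2: cell (0,0)='T' (+4 fires, +4 burnt)
Step 3: cell (0,0)='T' (+4 fires, +4 burnt)
Step 4: cell (0,0)='F' (+4 fires, +4 burnt)
  -> target ignites at step 4
Step 5: cell (0,0)='.' (+3 fires, +4 burnt)
Step 6: cell (0,0)='.' (+0 fires, +3 burnt)
  fire out at step 6

4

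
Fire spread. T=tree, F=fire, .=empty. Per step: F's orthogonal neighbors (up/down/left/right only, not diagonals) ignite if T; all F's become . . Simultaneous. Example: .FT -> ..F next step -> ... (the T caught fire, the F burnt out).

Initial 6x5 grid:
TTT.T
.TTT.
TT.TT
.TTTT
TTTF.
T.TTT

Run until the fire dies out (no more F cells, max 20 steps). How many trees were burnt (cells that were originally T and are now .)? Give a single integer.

Answer: 21

Derivation:
Step 1: +3 fires, +1 burnt (F count now 3)
Step 2: +6 fires, +3 burnt (F count now 6)
Step 3: +4 fires, +6 burnt (F count now 4)
Step 4: +3 fires, +4 burnt (F count now 3)
Step 5: +3 fires, +3 burnt (F count now 3)
Step 6: +1 fires, +3 burnt (F count now 1)
Step 7: +1 fires, +1 burnt (F count now 1)
Step 8: +0 fires, +1 burnt (F count now 0)
Fire out after step 8
Initially T: 22, now '.': 29
Total burnt (originally-T cells now '.'): 21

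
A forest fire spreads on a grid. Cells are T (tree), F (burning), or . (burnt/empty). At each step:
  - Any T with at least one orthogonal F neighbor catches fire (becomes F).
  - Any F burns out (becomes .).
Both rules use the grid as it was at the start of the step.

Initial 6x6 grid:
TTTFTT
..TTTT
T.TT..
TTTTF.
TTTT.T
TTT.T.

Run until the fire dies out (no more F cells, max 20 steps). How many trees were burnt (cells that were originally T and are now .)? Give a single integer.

Step 1: +4 fires, +2 burnt (F count now 4)
Step 2: +7 fires, +4 burnt (F count now 7)
Step 3: +5 fires, +7 burnt (F count now 5)
Step 4: +3 fires, +5 burnt (F count now 3)
Step 5: +3 fires, +3 burnt (F count now 3)
Step 6: +1 fires, +3 burnt (F count now 1)
Step 7: +0 fires, +1 burnt (F count now 0)
Fire out after step 7
Initially T: 25, now '.': 34
Total burnt (originally-T cells now '.'): 23

Answer: 23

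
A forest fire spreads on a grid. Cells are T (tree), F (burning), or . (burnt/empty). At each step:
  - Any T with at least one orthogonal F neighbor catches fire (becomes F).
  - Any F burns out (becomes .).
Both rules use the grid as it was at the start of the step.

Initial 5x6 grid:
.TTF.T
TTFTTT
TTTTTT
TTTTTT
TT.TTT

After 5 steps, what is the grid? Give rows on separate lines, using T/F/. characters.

Step 1: 4 trees catch fire, 2 burn out
  .TF..T
  TF.FTT
  TTFTTT
  TTTTTT
  TT.TTT
Step 2: 6 trees catch fire, 4 burn out
  .F...T
  F...FT
  TF.FTT
  TTFTTT
  TT.TTT
Step 3: 5 trees catch fire, 6 burn out
  .....T
  .....F
  F...FT
  TF.FTT
  TT.TTT
Step 4: 6 trees catch fire, 5 burn out
  .....F
  ......
  .....F
  F...FT
  TF.FTT
Step 5: 3 trees catch fire, 6 burn out
  ......
  ......
  ......
  .....F
  F...FT

......
......
......
.....F
F...FT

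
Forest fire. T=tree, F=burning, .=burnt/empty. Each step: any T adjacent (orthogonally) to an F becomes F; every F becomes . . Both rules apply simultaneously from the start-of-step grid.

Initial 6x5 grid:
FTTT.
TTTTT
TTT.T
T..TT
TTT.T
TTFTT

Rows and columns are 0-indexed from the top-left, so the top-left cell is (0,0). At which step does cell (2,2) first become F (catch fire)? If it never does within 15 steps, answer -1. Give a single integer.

Step 1: cell (2,2)='T' (+5 fires, +2 burnt)
Step 2: cell (2,2)='T' (+6 fires, +5 burnt)
Step 3: cell (2,2)='T' (+6 fires, +6 burnt)
Step 4: cell (2,2)='F' (+3 fires, +6 burnt)
  -> target ignites at step 4
Step 5: cell (2,2)='.' (+3 fires, +3 burnt)
Step 6: cell (2,2)='.' (+0 fires, +3 burnt)
  fire out at step 6

4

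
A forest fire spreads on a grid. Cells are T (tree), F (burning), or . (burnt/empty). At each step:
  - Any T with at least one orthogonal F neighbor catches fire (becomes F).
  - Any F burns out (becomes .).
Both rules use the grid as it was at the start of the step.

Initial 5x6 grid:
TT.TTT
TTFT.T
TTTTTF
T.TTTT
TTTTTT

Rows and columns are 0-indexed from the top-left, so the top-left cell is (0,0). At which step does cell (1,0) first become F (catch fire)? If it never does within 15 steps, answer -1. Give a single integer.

Step 1: cell (1,0)='T' (+6 fires, +2 burnt)
Step 2: cell (1,0)='F' (+9 fires, +6 burnt)
  -> target ignites at step 2
Step 3: cell (1,0)='.' (+6 fires, +9 burnt)
Step 4: cell (1,0)='.' (+3 fires, +6 burnt)
Step 5: cell (1,0)='.' (+1 fires, +3 burnt)
Step 6: cell (1,0)='.' (+0 fires, +1 burnt)
  fire out at step 6

2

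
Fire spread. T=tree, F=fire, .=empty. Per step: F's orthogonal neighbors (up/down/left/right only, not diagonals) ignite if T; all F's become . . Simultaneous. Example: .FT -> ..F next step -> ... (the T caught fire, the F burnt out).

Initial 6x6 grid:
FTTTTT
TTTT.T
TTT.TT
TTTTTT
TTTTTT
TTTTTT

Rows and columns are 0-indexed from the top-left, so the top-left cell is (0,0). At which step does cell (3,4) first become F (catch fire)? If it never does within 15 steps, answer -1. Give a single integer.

Step 1: cell (3,4)='T' (+2 fires, +1 burnt)
Step 2: cell (3,4)='T' (+3 fires, +2 burnt)
Step 3: cell (3,4)='T' (+4 fires, +3 burnt)
Step 4: cell (3,4)='T' (+5 fires, +4 burnt)
Step 5: cell (3,4)='T' (+4 fires, +5 burnt)
Step 6: cell (3,4)='T' (+4 fires, +4 burnt)
Step 7: cell (3,4)='F' (+4 fires, +4 burnt)
  -> target ignites at step 7
Step 8: cell (3,4)='.' (+4 fires, +4 burnt)
Step 9: cell (3,4)='.' (+2 fires, +4 burnt)
Step 10: cell (3,4)='.' (+1 fires, +2 burnt)
Step 11: cell (3,4)='.' (+0 fires, +1 burnt)
  fire out at step 11

7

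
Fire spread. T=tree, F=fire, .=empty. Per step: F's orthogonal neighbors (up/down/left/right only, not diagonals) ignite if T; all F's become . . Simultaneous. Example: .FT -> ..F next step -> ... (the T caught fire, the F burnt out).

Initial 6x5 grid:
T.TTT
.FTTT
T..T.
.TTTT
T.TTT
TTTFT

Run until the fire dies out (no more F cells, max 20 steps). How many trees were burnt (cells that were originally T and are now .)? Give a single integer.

Answer: 19

Derivation:
Step 1: +4 fires, +2 burnt (F count now 4)
Step 2: +6 fires, +4 burnt (F count now 6)
Step 3: +6 fires, +6 burnt (F count now 6)
Step 4: +3 fires, +6 burnt (F count now 3)
Step 5: +0 fires, +3 burnt (F count now 0)
Fire out after step 5
Initially T: 21, now '.': 28
Total burnt (originally-T cells now '.'): 19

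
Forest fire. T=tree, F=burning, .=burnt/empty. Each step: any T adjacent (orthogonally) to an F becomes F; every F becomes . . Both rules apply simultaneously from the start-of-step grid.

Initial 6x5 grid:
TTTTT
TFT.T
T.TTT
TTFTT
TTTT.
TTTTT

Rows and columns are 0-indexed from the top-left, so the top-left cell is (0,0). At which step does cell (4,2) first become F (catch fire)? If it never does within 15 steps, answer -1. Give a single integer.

Step 1: cell (4,2)='F' (+7 fires, +2 burnt)
  -> target ignites at step 1
Step 2: cell (4,2)='.' (+9 fires, +7 burnt)
Step 3: cell (4,2)='.' (+5 fires, +9 burnt)
Step 4: cell (4,2)='.' (+4 fires, +5 burnt)
Step 5: cell (4,2)='.' (+0 fires, +4 burnt)
  fire out at step 5

1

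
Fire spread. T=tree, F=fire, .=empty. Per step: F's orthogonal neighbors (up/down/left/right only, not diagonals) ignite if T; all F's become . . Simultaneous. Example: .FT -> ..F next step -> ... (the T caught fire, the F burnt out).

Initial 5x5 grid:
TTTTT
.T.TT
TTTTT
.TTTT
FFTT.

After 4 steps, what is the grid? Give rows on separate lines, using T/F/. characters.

Step 1: 2 trees catch fire, 2 burn out
  TTTTT
  .T.TT
  TTTTT
  .FTTT
  ..FT.
Step 2: 3 trees catch fire, 2 burn out
  TTTTT
  .T.TT
  TFTTT
  ..FTT
  ...F.
Step 3: 4 trees catch fire, 3 burn out
  TTTTT
  .F.TT
  F.FTT
  ...FT
  .....
Step 4: 3 trees catch fire, 4 burn out
  TFTTT
  ...TT
  ...FT
  ....F
  .....

TFTTT
...TT
...FT
....F
.....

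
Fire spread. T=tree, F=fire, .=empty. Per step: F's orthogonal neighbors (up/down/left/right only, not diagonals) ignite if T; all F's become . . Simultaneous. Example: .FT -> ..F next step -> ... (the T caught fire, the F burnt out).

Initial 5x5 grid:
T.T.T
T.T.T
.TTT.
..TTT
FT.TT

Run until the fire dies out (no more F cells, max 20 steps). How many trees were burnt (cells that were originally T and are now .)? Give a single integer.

Step 1: +1 fires, +1 burnt (F count now 1)
Step 2: +0 fires, +1 burnt (F count now 0)
Fire out after step 2
Initially T: 15, now '.': 11
Total burnt (originally-T cells now '.'): 1

Answer: 1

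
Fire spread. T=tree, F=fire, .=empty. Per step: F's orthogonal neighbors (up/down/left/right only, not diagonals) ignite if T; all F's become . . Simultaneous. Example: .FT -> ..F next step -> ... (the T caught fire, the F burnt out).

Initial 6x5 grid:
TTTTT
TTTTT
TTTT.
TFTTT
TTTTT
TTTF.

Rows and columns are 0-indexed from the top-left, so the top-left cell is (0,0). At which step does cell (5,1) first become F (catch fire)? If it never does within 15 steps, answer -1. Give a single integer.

Step 1: cell (5,1)='T' (+6 fires, +2 burnt)
Step 2: cell (5,1)='F' (+8 fires, +6 burnt)
  -> target ignites at step 2
Step 3: cell (5,1)='.' (+6 fires, +8 burnt)
Step 4: cell (5,1)='.' (+3 fires, +6 burnt)
Step 5: cell (5,1)='.' (+2 fires, +3 burnt)
Step 6: cell (5,1)='.' (+1 fires, +2 burnt)
Step 7: cell (5,1)='.' (+0 fires, +1 burnt)
  fire out at step 7

2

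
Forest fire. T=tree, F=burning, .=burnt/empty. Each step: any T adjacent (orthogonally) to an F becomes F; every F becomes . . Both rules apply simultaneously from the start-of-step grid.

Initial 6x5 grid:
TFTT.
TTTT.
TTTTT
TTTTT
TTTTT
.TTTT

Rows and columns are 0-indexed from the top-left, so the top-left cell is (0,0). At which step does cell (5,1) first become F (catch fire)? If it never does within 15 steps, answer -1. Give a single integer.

Step 1: cell (5,1)='T' (+3 fires, +1 burnt)
Step 2: cell (5,1)='T' (+4 fires, +3 burnt)
Step 3: cell (5,1)='T' (+4 fires, +4 burnt)
Step 4: cell (5,1)='T' (+4 fires, +4 burnt)
Step 5: cell (5,1)='F' (+5 fires, +4 burnt)
  -> target ignites at step 5
Step 6: cell (5,1)='.' (+3 fires, +5 burnt)
Step 7: cell (5,1)='.' (+2 fires, +3 burnt)
Step 8: cell (5,1)='.' (+1 fires, +2 burnt)
Step 9: cell (5,1)='.' (+0 fires, +1 burnt)
  fire out at step 9

5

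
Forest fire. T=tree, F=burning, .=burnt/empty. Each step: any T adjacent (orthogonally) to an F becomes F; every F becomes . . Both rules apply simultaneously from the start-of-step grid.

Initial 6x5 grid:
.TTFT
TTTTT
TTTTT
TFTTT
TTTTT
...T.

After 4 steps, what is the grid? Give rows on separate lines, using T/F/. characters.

Step 1: 7 trees catch fire, 2 burn out
  .TF.F
  TTTFT
  TFTTT
  F.FTT
  TFTTT
  ...T.
Step 2: 10 trees catch fire, 7 burn out
  .F...
  TFF.F
  F.FFT
  ...FT
  F.FTT
  ...T.
Step 3: 4 trees catch fire, 10 burn out
  .....
  F....
  ....F
  ....F
  ...FT
  ...T.
Step 4: 2 trees catch fire, 4 burn out
  .....
  .....
  .....
  .....
  ....F
  ...F.

.....
.....
.....
.....
....F
...F.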